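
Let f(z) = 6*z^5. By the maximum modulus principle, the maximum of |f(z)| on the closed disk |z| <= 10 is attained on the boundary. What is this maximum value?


Step 1: On |z| = 10, |f(z)| = 6 * |z|^5 = 6 * 10^5
Step 2: By maximum modulus principle, maximum is on boundary.
Step 3: Maximum = 6 * 100000 = 600000

600000


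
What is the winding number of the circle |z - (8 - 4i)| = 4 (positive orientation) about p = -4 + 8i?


Step 1: Center c = (8, -4), radius = 4
Step 2: |p - c|^2 = (-12)^2 + 12^2 = 288
Step 3: r^2 = 16
Step 4: |p-c| > r so winding number = 0

0


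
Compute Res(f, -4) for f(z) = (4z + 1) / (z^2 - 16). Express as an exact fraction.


Step 1: Q(z) = z^2 - 16 = (z + 4)(z - 4)
Step 2: Q'(z) = 2z
Step 3: Q'(-4) = -8, P(-4) = -15
Step 4: Res = P(-4)/Q'(-4) = -15/(-8) = 15/8

15/8


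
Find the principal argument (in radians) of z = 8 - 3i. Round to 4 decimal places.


Step 1: z = 8 - 3i
Step 2: arg(z) = atan2(-3, 8)
Step 3: arg(z) = -0.3588

-0.3588


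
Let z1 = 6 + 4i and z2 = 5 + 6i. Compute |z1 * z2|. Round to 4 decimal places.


Step 1: |z1| = sqrt(6^2 + 4^2) = sqrt(52)
Step 2: |z2| = sqrt(5^2 + 6^2) = sqrt(61)
Step 3: |z1*z2| = |z1|*|z2| = sqrt(52) * sqrt(61) = sqrt(52 * 61) = sqrt(3172)
Step 4: = 56.3205

56.3205


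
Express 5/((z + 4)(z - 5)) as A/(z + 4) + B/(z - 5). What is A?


Step 1: Multiply both sides by (z + 4) and set z = -4
Step 2: A = 5 / (-4 - 5)
Step 3: A = 5 / (-9)
Step 4: A = -5/9

-5/9


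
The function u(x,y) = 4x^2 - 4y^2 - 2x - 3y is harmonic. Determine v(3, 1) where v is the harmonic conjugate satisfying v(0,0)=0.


Step 1: v_x = -u_y = 8y + 3
Step 2: v_y = u_x = 8x - 2
Step 3: v = 8xy + 3x - 2y + C
Step 4: v(0,0) = 0 => C = 0
Step 5: v(3, 1) = 31

31


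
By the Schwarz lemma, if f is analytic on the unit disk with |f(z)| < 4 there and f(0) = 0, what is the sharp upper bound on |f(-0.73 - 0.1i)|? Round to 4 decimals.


Step 1: g = f/4 maps D -> D with g(0) = 0, so by the Schwarz lemma |g(z)| <= |z|, i.e. |f(z)| <= 4|z|; this is sharp (f(z) = 4z).
Step 2: |z0|^2 = (-0.73)^2 + (-0.1)^2 = 0.5429
Step 3: |z0| = sqrt(0.5429) = 0.736817
Step 4: Best bound = 4 * |z0| = 4 * 0.736817 = 2.9473

2.9473


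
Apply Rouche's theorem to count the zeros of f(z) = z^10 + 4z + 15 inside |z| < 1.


Step 1: On |z| = 1 the three terms have sizes |z^10| = 1^10 = 1, |4z| = 4*1 = 4, |15| = 15
Step 2: The dominant term is g(z) = 15; let h(z) = z^10 + 4z so f = g + h
Step 3: On |z| = 1: |g| = 15 and |h| <= 1 + 4 = 5
Step 4: Since 15 > 5, |h| < |g| on |z| = 1, so by Rouche f has the same number of zeros as g inside |z| < 1
Step 5: g(z) = 15 is a nonzero constant with no zeros inside |z| < 1. Answer = 0

0


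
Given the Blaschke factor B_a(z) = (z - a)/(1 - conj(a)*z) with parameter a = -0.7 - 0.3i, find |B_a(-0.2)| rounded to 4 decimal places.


Step 1: Numerator z0 - a = -0.2 - (-0.7 - 0.3i) = 0.5 + 0.3i
Step 2: Denominator 1 - conj(a)*z0 = 1 - (-0.7 + 0.3i)*(-0.2) = 0.86 + 0.06i
Step 3: |z0 - a|^2 = 0.5^2 + 0.3^2 = 0.34; |1 - conj(a)*z0|^2 = 0.86^2 + 0.06^2 = 0.7432
Step 4: |B_a(-0.2)| = sqrt(0.34 / 0.7432) = sqrt(0.457481)
Step 5: = 0.6764

0.6764


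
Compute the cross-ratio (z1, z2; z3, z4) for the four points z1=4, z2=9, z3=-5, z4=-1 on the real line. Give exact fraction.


Step 1: (z1-z3)(z2-z4) = 9 * 10 = 90
Step 2: (z1-z4)(z2-z3) = 5 * 14 = 70
Step 3: Cross-ratio = 90/70 = 9/7

9/7


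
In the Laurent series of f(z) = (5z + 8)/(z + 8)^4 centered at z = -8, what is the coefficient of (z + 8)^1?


Step 1: Write the numerator in powers of (z + 8): 5z + 8 = 5(z + 8) + (5*(-8) + 8) = 5(z + 8) - 32
Step 2: Divide by (z + 8)^4: f(z) = -32(z + 8)^(-4) + 5(z + 8)^(-3)
Step 3: This finite sum is the Laurent series of f about z = -8.
Step 4: Only the powers -4 and -3 appear, so the coefficient of (z + 8)^1 = 0

0


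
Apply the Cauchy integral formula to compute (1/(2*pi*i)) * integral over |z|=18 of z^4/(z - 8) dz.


Step 1: f(z) = z^4, a = 8 is inside |z| = 18
Step 2: By Cauchy integral formula: (1/(2pi*i)) * integral = f(a)
Step 3: f(8) = 8^4 = 4096

4096


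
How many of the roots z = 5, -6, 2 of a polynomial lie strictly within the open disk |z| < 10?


Step 1: Check each root:
  z = 5: |5| = 5 < 10
  z = -6: |-6| = 6 < 10
  z = 2: |2| = 2 < 10
Step 2: Count = 3

3


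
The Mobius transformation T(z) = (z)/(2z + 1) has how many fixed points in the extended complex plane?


Step 1: Fixed points satisfy T(z) = z
Step 2: 2z^2 = 0
Step 3: Discriminant = 0^2 - 4*2*0 = 0
Step 4: Number of fixed points = 1

1


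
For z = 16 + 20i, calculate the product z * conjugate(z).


Step 1: conj(z) = 16 - 20i
Step 2: z * conj(z) = 16^2 + 20^2
Step 3: = 256 + 400 = 656

656


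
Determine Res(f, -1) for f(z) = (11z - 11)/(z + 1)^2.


Step 1: Pole of order 2 at z = -1
Step 2: Res = lim d/dz [(z + 1)^2 * f(z)] as z -> -1
Step 3: (z + 1)^2 * f(z) = 11z - 11
Step 4: d/dz[11z - 11] = 11

11


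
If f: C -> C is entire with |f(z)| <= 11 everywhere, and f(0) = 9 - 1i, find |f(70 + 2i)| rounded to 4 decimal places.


Step 1: By Liouville's theorem, a bounded entire function is constant.
Step 2: f(z) = f(0) = 9 - 1i for all z.
Step 3: |f(w)| = |9 - 1i| = sqrt(81 + 1)
Step 4: = 9.0554

9.0554


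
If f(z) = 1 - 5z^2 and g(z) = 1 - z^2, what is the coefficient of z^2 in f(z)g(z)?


Step 1: z^2 term in f*g comes from: (1)*(-z^2) + (0)*(0) + (-5z^2)*(1)
Step 2: = -1 + 0 - 5
Step 3: = -6

-6


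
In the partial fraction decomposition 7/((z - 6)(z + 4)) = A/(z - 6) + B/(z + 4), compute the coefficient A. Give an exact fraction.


Step 1: Multiply both sides by (z - 6) and set z = 6
Step 2: A = 7 / (6 + 4)
Step 3: A = 7 / 10
Step 4: A = 7/10

7/10


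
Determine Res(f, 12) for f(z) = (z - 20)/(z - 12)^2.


Step 1: Pole of order 2 at z = 12
Step 2: Res = lim d/dz [(z - 12)^2 * f(z)] as z -> 12
Step 3: (z - 12)^2 * f(z) = z - 20
Step 4: d/dz[z - 20] = 1

1


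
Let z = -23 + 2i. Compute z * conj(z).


Step 1: conj(z) = -23 - 2i
Step 2: z * conj(z) = (-23)^2 + 2^2
Step 3: = 529 + 4 = 533

533


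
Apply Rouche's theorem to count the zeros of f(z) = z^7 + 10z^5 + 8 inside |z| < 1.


Step 1: On |z| = 1 the three terms have sizes |z^7| = 1^7 = 1, |10z^5| = 10*1^5 = 10, |8| = 8
Step 2: The dominant term is g(z) = 10z^5; let h(z) = z^7 + 8 so f = g + h
Step 3: On |z| = 1: |g| = 10 and |h| <= 1 + 8 = 9
Step 4: Since 10 > 9, |h| < |g| on |z| = 1, so by Rouche f has the same number of zeros as g inside |z| < 1
Step 5: g(z) = 10z^5 has 5 zeros (at the origin, multiplicity 5) inside |z| < 1. Answer = 5

5


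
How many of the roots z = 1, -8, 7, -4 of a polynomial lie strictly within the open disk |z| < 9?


Step 1: Check each root:
  z = 1: |1| = 1 < 9
  z = -8: |-8| = 8 < 9
  z = 7: |7| = 7 < 9
  z = -4: |-4| = 4 < 9
Step 2: Count = 4

4


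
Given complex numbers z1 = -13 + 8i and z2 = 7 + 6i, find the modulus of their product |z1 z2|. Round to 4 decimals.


Step 1: |z1| = sqrt((-13)^2 + 8^2) = sqrt(233)
Step 2: |z2| = sqrt(7^2 + 6^2) = sqrt(85)
Step 3: |z1*z2| = |z1|*|z2| = sqrt(233) * sqrt(85) = sqrt(233 * 85) = sqrt(19805)
Step 4: = 140.7302

140.7302


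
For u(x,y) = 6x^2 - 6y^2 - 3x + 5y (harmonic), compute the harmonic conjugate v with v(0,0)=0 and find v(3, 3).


Step 1: v_x = -u_y = 12y - 5
Step 2: v_y = u_x = 12x - 3
Step 3: v = 12xy - 5x - 3y + C
Step 4: v(0,0) = 0 => C = 0
Step 5: v(3, 3) = 84

84


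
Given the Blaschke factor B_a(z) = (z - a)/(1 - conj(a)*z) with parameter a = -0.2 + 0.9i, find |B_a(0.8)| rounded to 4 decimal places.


Step 1: Numerator z0 - a = 0.8 - (-0.2 + 0.9i) = 1 - 0.9i
Step 2: Denominator 1 - conj(a)*z0 = 1 - (-0.2 - 0.9i)*0.8 = 1.16 + 0.72i
Step 3: |z0 - a|^2 = 1^2 + (-0.9)^2 = 1.81; |1 - conj(a)*z0|^2 = 1.16^2 + 0.72^2 = 1.864
Step 4: |B_a(0.8)| = sqrt(1.81 / 1.864) = sqrt(0.97103)
Step 5: = 0.9854

0.9854


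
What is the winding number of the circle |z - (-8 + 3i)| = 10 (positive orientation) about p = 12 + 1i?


Step 1: Center c = (-8, 3), radius = 10
Step 2: |p - c|^2 = 20^2 + (-2)^2 = 404
Step 3: r^2 = 100
Step 4: |p-c| > r so winding number = 0

0


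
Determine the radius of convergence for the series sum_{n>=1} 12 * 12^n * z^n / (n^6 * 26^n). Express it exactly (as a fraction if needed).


Step 1: General term a_n = 12 * 12^n / (n^6 * 26^n)
Step 2: By the root test, |a_n|^(1/n) = 12^(1/n) * 12 / (n^(6/n) * 26) -> 12/26 as n -> infinity (since 12^(1/n) -> 1 and n^(6/n) -> 1)
Step 3: R = 1/lim|a_n|^(1/n) = 26/12 = 13/6

13/6


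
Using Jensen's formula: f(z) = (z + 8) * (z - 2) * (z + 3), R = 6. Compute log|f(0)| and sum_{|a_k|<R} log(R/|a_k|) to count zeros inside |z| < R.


Jensen's formula: (1/2pi)*integral log|f(Re^it)|dt = log|f(0)| + sum_{|a_k|<R} log(R/|a_k|)
Step 1: f(0) = 8 * (-2) * 3 = -48
Step 2: log|f(0)| = log|-8| + log|2| + log|-3| = 3.8712
Step 3: Zeros inside |z| < 6: 2, -3
Step 4: Jensen sum = log(6/2) + log(6/3) = 1.7918
Step 5: n(R) = number of terms in the Jensen sum = count of zeros inside |z| < 6 = 2

2


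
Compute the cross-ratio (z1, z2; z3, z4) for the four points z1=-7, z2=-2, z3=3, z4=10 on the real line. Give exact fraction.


Step 1: (z1-z3)(z2-z4) = (-10) * (-12) = 120
Step 2: (z1-z4)(z2-z3) = (-17) * (-5) = 85
Step 3: Cross-ratio = 120/85 = 24/17

24/17


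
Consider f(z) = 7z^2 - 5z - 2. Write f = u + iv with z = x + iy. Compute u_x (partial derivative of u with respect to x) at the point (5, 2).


Step 1: f(z) = 7(x+iy)^2 - 5(x+iy) - 2
Step 2: u = 7(x^2 - y^2) - 5x - 2
Step 3: u_x = 14x - 5
Step 4: At (5, 2): u_x = 70 - 5 = 65

65


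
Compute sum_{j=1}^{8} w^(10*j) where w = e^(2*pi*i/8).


Step 1: The sum sum_{j=1}^{n} w^(k*j) equals n if n | k, else 0.
Step 2: Here n = 8, k = 10
Step 3: Does n divide k? 8 | 10 -> False
Step 4: Sum = 0

0


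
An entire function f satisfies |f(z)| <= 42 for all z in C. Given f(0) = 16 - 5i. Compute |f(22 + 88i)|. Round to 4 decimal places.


Step 1: By Liouville's theorem, a bounded entire function is constant.
Step 2: f(z) = f(0) = 16 - 5i for all z.
Step 3: |f(w)| = |16 - 5i| = sqrt(256 + 25)
Step 4: = 16.7631

16.7631


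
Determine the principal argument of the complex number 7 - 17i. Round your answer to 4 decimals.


Step 1: z = 7 - 17i
Step 2: arg(z) = atan2(-17, 7)
Step 3: arg(z) = -1.1802

-1.1802


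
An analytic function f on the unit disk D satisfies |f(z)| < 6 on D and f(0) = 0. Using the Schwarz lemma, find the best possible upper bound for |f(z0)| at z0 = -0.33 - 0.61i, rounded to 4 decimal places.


Step 1: g = f/6 maps D -> D with g(0) = 0, so by the Schwarz lemma |g(z)| <= |z|, i.e. |f(z)| <= 6|z|; this is sharp (f(z) = 6z).
Step 2: |z0|^2 = (-0.33)^2 + (-0.61)^2 = 0.481
Step 3: |z0| = sqrt(0.481) = 0.693542
Step 4: Best bound = 6 * |z0| = 6 * 0.693542 = 4.1612

4.1612


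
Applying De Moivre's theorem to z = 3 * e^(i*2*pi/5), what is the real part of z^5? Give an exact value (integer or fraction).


Step 1: By De Moivre's theorem, z^5 = 3^5 * e^(i*5*2*pi/5) = 243 * (cos(2*pi) + i*sin(2*pi))
Step 2: |z|^5 = 3^5 = 243
Step 3: Reduce the angle mod 2*pi: 2*pi - 2*pi = 0
Step 4: cos(0) = 1
Step 5: Re(z^5) = 243 * 1 = 243

243


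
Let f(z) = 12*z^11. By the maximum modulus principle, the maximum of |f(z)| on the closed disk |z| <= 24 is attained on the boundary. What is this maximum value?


Step 1: On |z| = 24, |f(z)| = 12 * |z|^11 = 12 * 24^11
Step 2: By maximum modulus principle, maximum is on boundary.
Step 3: Maximum = 12 * 1521681143169024 = 18260173718028288

18260173718028288


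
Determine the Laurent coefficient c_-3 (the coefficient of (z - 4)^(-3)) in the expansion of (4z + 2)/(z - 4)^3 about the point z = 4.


Step 1: Write the numerator in powers of (z - 4): 4z + 2 = 4(z - 4) + (4*4 + 2) = 4(z - 4) + 18
Step 2: Divide by (z - 4)^3: f(z) = 18(z - 4)^(-3) + 4(z - 4)^(-2)
Step 3: This finite sum is the Laurent series of f about z = 4.
Step 4: Coefficient of (z - 4)^(-3) = 4*4 + 2 = 18

18


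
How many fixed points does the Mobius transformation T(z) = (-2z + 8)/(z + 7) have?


Step 1: Fixed points satisfy T(z) = z
Step 2: z^2 + 9z - 8 = 0
Step 3: Discriminant = 9^2 - 4*1*(-8) = 113
Step 4: Number of fixed points = 2

2


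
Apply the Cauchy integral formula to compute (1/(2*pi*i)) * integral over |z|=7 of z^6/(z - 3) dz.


Step 1: f(z) = z^6, a = 3 is inside |z| = 7
Step 2: By Cauchy integral formula: (1/(2pi*i)) * integral = f(a)
Step 3: f(3) = 3^6 = 729

729


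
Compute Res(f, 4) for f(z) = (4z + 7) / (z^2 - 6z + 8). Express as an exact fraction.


Step 1: Q(z) = z^2 - 6z + 8 = (z - 4)(z - 2)
Step 2: Q'(z) = 2z - 6
Step 3: Q'(4) = 2, P(4) = 23
Step 4: Res = P(4)/Q'(4) = 23/2 = 23/2

23/2


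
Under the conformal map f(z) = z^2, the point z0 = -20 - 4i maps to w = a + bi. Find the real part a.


Step 1: z0 = -20 - 4i
Step 2: z0^2 = (-20)^2 - (-4)^2 + 160i
Step 3: real part = 400 - 16 = 384

384


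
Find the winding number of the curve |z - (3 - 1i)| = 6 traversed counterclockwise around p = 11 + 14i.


Step 1: Center c = (3, -1), radius = 6
Step 2: |p - c|^2 = 8^2 + 15^2 = 289
Step 3: r^2 = 36
Step 4: |p-c| > r so winding number = 0

0


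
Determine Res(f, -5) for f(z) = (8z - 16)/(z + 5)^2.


Step 1: Pole of order 2 at z = -5
Step 2: Res = lim d/dz [(z + 5)^2 * f(z)] as z -> -5
Step 3: (z + 5)^2 * f(z) = 8z - 16
Step 4: d/dz[8z - 16] = 8

8


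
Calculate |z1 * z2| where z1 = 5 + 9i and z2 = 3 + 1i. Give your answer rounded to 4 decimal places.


Step 1: |z1| = sqrt(5^2 + 9^2) = sqrt(106)
Step 2: |z2| = sqrt(3^2 + 1^2) = sqrt(10)
Step 3: |z1*z2| = |z1|*|z2| = sqrt(106) * sqrt(10) = sqrt(106 * 10) = sqrt(1060)
Step 4: = 32.5576

32.5576


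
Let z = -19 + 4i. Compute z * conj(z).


Step 1: conj(z) = -19 - 4i
Step 2: z * conj(z) = (-19)^2 + 4^2
Step 3: = 361 + 16 = 377

377


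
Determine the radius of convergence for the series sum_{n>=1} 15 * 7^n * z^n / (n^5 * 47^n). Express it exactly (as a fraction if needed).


Step 1: General term a_n = 15 * 7^n / (n^5 * 47^n)
Step 2: By the root test, |a_n|^(1/n) = 15^(1/n) * 7 / (n^(5/n) * 47) -> 7/47 as n -> infinity (since 15^(1/n) -> 1 and n^(5/n) -> 1)
Step 3: R = 1/lim|a_n|^(1/n) = 47/7

47/7


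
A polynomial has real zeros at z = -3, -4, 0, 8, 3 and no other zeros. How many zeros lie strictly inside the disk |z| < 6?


Step 1: Check each root:
  z = -3: |-3| = 3 < 6
  z = -4: |-4| = 4 < 6
  z = 0: |0| = 0 < 6
  z = 8: |8| = 8 >= 6
  z = 3: |3| = 3 < 6
Step 2: Count = 4

4


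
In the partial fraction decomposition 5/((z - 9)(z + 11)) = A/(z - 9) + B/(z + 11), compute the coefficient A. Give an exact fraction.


Step 1: Multiply both sides by (z - 9) and set z = 9
Step 2: A = 5 / (9 + 11)
Step 3: A = 5 / 20
Step 4: A = 1/4

1/4


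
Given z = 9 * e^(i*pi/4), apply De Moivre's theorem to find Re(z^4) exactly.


Step 1: By De Moivre's theorem, z^4 = 9^4 * e^(i*4*pi/4) = 6561 * (cos(pi) + i*sin(pi))
Step 2: |z|^4 = 9^4 = 6561
Step 3: The angle pi already lies in [0, 2*pi)
Step 4: cos(pi) = -1
Step 5: Re(z^4) = 6561 * (-1) = -6561

-6561


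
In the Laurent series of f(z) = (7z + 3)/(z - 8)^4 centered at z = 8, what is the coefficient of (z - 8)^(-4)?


Step 1: Write the numerator in powers of (z - 8): 7z + 3 = 7(z - 8) + (7*8 + 3) = 7(z - 8) + 59
Step 2: Divide by (z - 8)^4: f(z) = 59(z - 8)^(-4) + 7(z - 8)^(-3)
Step 3: This finite sum is the Laurent series of f about z = 8.
Step 4: Coefficient of (z - 8)^(-4) = 7*8 + 3 = 59

59


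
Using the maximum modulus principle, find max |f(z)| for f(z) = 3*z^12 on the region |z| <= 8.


Step 1: On |z| = 8, |f(z)| = 3 * |z|^12 = 3 * 8^12
Step 2: By maximum modulus principle, maximum is on boundary.
Step 3: Maximum = 3 * 68719476736 = 206158430208

206158430208


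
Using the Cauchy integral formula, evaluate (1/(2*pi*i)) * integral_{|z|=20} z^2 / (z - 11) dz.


Step 1: f(z) = z^2, a = 11 is inside |z| = 20
Step 2: By Cauchy integral formula: (1/(2pi*i)) * integral = f(a)
Step 3: f(11) = 11^2 = 121

121


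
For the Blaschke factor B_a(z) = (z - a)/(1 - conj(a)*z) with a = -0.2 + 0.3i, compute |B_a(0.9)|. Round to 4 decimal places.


Step 1: Numerator z0 - a = 0.9 - (-0.2 + 0.3i) = 1.1 - 0.3i
Step 2: Denominator 1 - conj(a)*z0 = 1 - (-0.2 - 0.3i)*0.9 = 1.18 + 0.27i
Step 3: |z0 - a|^2 = 1.1^2 + (-0.3)^2 = 1.3; |1 - conj(a)*z0|^2 = 1.18^2 + 0.27^2 = 1.4653
Step 4: |B_a(0.9)| = sqrt(1.3 / 1.4653) = sqrt(0.88719)
Step 5: = 0.9419

0.9419


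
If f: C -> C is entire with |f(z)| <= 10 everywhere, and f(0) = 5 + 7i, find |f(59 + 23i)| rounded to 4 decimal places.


Step 1: By Liouville's theorem, a bounded entire function is constant.
Step 2: f(z) = f(0) = 5 + 7i for all z.
Step 3: |f(w)| = |5 + 7i| = sqrt(25 + 49)
Step 4: = 8.6023

8.6023


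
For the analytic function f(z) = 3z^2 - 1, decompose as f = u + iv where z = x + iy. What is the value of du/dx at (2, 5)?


Step 1: f(z) = 3(x+iy)^2 - 1
Step 2: u = 3(x^2 - y^2) - 1
Step 3: u_x = 6x + 0
Step 4: At (2, 5): u_x = 12 + 0 = 12

12


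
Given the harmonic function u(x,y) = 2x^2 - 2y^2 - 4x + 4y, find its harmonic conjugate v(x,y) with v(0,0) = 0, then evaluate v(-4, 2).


Step 1: v_x = -u_y = 4y - 4
Step 2: v_y = u_x = 4x - 4
Step 3: v = 4xy - 4x - 4y + C
Step 4: v(0,0) = 0 => C = 0
Step 5: v(-4, 2) = -24

-24


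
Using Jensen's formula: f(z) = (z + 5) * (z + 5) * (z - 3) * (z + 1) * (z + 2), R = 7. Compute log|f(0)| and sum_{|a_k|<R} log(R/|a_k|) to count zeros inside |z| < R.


Jensen's formula: (1/2pi)*integral log|f(Re^it)|dt = log|f(0)| + sum_{|a_k|<R} log(R/|a_k|)
Step 1: f(0) = 5 * 5 * (-3) * 1 * 2 = -150
Step 2: log|f(0)| = log|-5| + log|-5| + log|3| + log|-1| + log|-2| = 5.0106
Step 3: Zeros inside |z| < 7: -5, -5, 3, -1, -2
Step 4: Jensen sum = log(7/5) + log(7/5) + log(7/3) + log(7/1) + log(7/2) = 4.7189
Step 5: n(R) = number of terms in the Jensen sum = count of zeros inside |z| < 7 = 5

5


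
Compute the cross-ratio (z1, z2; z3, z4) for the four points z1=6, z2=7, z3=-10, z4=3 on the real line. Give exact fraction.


Step 1: (z1-z3)(z2-z4) = 16 * 4 = 64
Step 2: (z1-z4)(z2-z3) = 3 * 17 = 51
Step 3: Cross-ratio = 64/51 = 64/51

64/51


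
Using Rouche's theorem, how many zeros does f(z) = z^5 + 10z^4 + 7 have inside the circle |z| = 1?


Step 1: On |z| = 1 the three terms have sizes |z^5| = 1^5 = 1, |10z^4| = 10*1^4 = 10, |7| = 7
Step 2: The dominant term is g(z) = 10z^4; let h(z) = z^5 + 7 so f = g + h
Step 3: On |z| = 1: |g| = 10 and |h| <= 1 + 7 = 8
Step 4: Since 10 > 8, |h| < |g| on |z| = 1, so by Rouche f has the same number of zeros as g inside |z| < 1
Step 5: g(z) = 10z^4 has 4 zeros (at the origin, multiplicity 4) inside |z| < 1. Answer = 4

4


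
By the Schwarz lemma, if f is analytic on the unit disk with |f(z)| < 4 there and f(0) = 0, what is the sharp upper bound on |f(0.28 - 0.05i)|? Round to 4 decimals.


Step 1: g = f/4 maps D -> D with g(0) = 0, so by the Schwarz lemma |g(z)| <= |z|, i.e. |f(z)| <= 4|z|; this is sharp (f(z) = 4z).
Step 2: |z0|^2 = 0.28^2 + (-0.05)^2 = 0.0809
Step 3: |z0| = sqrt(0.0809) = 0.284429
Step 4: Best bound = 4 * |z0| = 4 * 0.284429 = 1.1377

1.1377


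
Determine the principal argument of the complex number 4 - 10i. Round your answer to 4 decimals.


Step 1: z = 4 - 10i
Step 2: arg(z) = atan2(-10, 4)
Step 3: arg(z) = -1.1903

-1.1903


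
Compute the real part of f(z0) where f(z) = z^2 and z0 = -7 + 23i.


Step 1: z0 = -7 + 23i
Step 2: z0^2 = (-7)^2 - 23^2 - 322i
Step 3: real part = 49 - 529 = -480

-480


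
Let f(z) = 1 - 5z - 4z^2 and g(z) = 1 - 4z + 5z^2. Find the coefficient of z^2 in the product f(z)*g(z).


Step 1: z^2 term in f*g comes from: (1)*(5z^2) + (-5z)*(-4z) + (-4z^2)*(1)
Step 2: = 5 + 20 - 4
Step 3: = 21

21


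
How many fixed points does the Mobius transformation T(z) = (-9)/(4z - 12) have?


Step 1: Fixed points satisfy T(z) = z
Step 2: 4z^2 - 12z + 9 = 0
Step 3: Discriminant = (-12)^2 - 4*4*9 = 0
Step 4: Number of fixed points = 1

1


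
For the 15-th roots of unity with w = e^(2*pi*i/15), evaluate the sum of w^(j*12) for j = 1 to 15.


Step 1: The sum sum_{j=1}^{n} w^(k*j) equals n if n | k, else 0.
Step 2: Here n = 15, k = 12
Step 3: Does n divide k? 15 | 12 -> False
Step 4: Sum = 0

0


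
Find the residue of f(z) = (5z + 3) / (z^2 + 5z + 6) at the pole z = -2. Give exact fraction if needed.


Step 1: Q(z) = z^2 + 5z + 6 = (z + 2)(z + 3)
Step 2: Q'(z) = 2z + 5
Step 3: Q'(-2) = 1, P(-2) = -7
Step 4: Res = P(-2)/Q'(-2) = -7/1 = -7

-7


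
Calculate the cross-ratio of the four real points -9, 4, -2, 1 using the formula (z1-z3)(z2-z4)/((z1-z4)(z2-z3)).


Step 1: (z1-z3)(z2-z4) = (-7) * 3 = -21
Step 2: (z1-z4)(z2-z3) = (-10) * 6 = -60
Step 3: Cross-ratio = 21/60 = 7/20

7/20


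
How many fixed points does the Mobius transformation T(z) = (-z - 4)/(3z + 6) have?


Step 1: Fixed points satisfy T(z) = z
Step 2: 3z^2 + 7z + 4 = 0
Step 3: Discriminant = 7^2 - 4*3*4 = 1
Step 4: Number of fixed points = 2

2


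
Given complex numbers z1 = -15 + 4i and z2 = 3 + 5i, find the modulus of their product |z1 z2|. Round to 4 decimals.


Step 1: |z1| = sqrt((-15)^2 + 4^2) = sqrt(241)
Step 2: |z2| = sqrt(3^2 + 5^2) = sqrt(34)
Step 3: |z1*z2| = |z1|*|z2| = sqrt(241) * sqrt(34) = sqrt(241 * 34) = sqrt(8194)
Step 4: = 90.5207

90.5207


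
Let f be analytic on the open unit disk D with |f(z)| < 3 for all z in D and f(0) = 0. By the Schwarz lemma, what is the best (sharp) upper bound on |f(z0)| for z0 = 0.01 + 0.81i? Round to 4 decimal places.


Step 1: g = f/3 maps D -> D with g(0) = 0, so by the Schwarz lemma |g(z)| <= |z|, i.e. |f(z)| <= 3|z|; this is sharp (f(z) = 3z).
Step 2: |z0|^2 = 0.01^2 + 0.81^2 = 0.6562
Step 3: |z0| = sqrt(0.6562) = 0.810062
Step 4: Best bound = 3 * |z0| = 3 * 0.810062 = 2.4302

2.4302


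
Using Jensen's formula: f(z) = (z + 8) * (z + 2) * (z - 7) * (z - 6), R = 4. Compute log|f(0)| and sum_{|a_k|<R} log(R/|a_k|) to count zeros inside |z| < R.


Jensen's formula: (1/2pi)*integral log|f(Re^it)|dt = log|f(0)| + sum_{|a_k|<R} log(R/|a_k|)
Step 1: f(0) = 8 * 2 * (-7) * (-6) = 672
Step 2: log|f(0)| = log|-8| + log|-2| + log|7| + log|6| = 6.5103
Step 3: Zeros inside |z| < 4: -2
Step 4: Jensen sum = log(4/2) = 0.6931
Step 5: n(R) = number of terms in the Jensen sum = count of zeros inside |z| < 4 = 1

1


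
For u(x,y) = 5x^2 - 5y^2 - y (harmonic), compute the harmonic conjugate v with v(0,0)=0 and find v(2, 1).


Step 1: v_x = -u_y = 10y + 1
Step 2: v_y = u_x = 10x + 0
Step 3: v = 10xy + x + C
Step 4: v(0,0) = 0 => C = 0
Step 5: v(2, 1) = 22

22


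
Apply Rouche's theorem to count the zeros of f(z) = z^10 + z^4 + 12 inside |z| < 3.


Step 1: On |z| = 3 the three terms have sizes |z^10| = 3^10 = 59049, |z^4| = 3^4 = 81, |12| = 12
Step 2: The dominant term is g(z) = z^10; let h(z) = z^4 + 12 so f = g + h
Step 3: On |z| = 3: |g| = 59049 and |h| <= 81 + 12 = 93
Step 4: Since 59049 > 93, |h| < |g| on |z| = 3, so by Rouche f has the same number of zeros as g inside |z| < 3
Step 5: g(z) = z^10 has 10 zeros (all at the origin) inside |z| < 3. Answer = 10

10


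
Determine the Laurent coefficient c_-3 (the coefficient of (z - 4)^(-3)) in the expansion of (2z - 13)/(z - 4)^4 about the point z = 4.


Step 1: Write the numerator in powers of (z - 4): 2z - 13 = 2(z - 4) + (2*4 - 13) = 2(z - 4) - 5
Step 2: Divide by (z - 4)^4: f(z) = -5(z - 4)^(-4) + 2(z - 4)^(-3)
Step 3: This finite sum is the Laurent series of f about z = 4.
Step 4: Coefficient of (z - 4)^(-3) = coefficient of (z - 4) in the re-centred numerator = 2

2


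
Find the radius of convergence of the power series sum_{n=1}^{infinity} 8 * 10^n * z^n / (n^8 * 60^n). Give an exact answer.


Step 1: General term a_n = 8 * 10^n / (n^8 * 60^n)
Step 2: By the root test, |a_n|^(1/n) = 8^(1/n) * 10 / (n^(8/n) * 60) -> 10/60 as n -> infinity (since 8^(1/n) -> 1 and n^(8/n) -> 1)
Step 3: R = 1/lim|a_n|^(1/n) = 60/10 = 6

6


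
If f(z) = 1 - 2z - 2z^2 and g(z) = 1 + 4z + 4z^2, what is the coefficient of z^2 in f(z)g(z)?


Step 1: z^2 term in f*g comes from: (1)*(4z^2) + (-2z)*(4z) + (-2z^2)*(1)
Step 2: = 4 - 8 - 2
Step 3: = -6

-6


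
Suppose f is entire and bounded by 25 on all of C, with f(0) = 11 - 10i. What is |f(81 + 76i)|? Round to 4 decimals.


Step 1: By Liouville's theorem, a bounded entire function is constant.
Step 2: f(z) = f(0) = 11 - 10i for all z.
Step 3: |f(w)| = |11 - 10i| = sqrt(121 + 100)
Step 4: = 14.8661

14.8661


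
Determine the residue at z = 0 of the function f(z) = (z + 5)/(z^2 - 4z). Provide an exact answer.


Step 1: Q(z) = z^2 - 4z = (z)(z - 4)
Step 2: Q'(z) = 2z - 4
Step 3: Q'(0) = -4, P(0) = 5
Step 4: Res = P(0)/Q'(0) = 5/(-4) = -5/4

-5/4


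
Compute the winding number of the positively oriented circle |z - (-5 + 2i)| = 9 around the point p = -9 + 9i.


Step 1: Center c = (-5, 2), radius = 9
Step 2: |p - c|^2 = (-4)^2 + 7^2 = 65
Step 3: r^2 = 81
Step 4: |p-c| < r so winding number = 1

1


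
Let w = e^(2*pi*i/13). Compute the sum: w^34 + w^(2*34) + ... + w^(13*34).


Step 1: The sum sum_{j=1}^{n} w^(k*j) equals n if n | k, else 0.
Step 2: Here n = 13, k = 34
Step 3: Does n divide k? 13 | 34 -> False
Step 4: Sum = 0

0


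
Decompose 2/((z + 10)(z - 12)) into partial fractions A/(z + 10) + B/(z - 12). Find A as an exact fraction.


Step 1: Multiply both sides by (z + 10) and set z = -10
Step 2: A = 2 / (-10 - 12)
Step 3: A = 2 / (-22)
Step 4: A = -1/11

-1/11


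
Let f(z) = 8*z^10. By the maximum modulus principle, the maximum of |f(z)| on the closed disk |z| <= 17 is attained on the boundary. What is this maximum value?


Step 1: On |z| = 17, |f(z)| = 8 * |z|^10 = 8 * 17^10
Step 2: By maximum modulus principle, maximum is on boundary.
Step 3: Maximum = 8 * 2015993900449 = 16127951203592

16127951203592


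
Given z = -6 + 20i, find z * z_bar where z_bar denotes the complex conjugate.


Step 1: conj(z) = -6 - 20i
Step 2: z * conj(z) = (-6)^2 + 20^2
Step 3: = 36 + 400 = 436

436


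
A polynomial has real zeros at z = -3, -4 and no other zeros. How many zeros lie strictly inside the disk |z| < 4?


Step 1: Check each root:
  z = -3: |-3| = 3 < 4
  z = -4: |-4| = 4 >= 4
Step 2: Count = 1

1


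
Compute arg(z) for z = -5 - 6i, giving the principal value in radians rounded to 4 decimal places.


Step 1: z = -5 - 6i
Step 2: arg(z) = atan2(-6, -5)
Step 3: arg(z) = -2.2655

-2.2655


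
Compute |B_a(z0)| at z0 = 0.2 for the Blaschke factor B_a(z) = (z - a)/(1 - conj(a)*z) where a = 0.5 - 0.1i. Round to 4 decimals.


Step 1: Numerator z0 - a = 0.2 - (0.5 - 0.1i) = -0.3 + 0.1i
Step 2: Denominator 1 - conj(a)*z0 = 1 - (0.5 + 0.1i)*0.2 = 0.9 - 0.02i
Step 3: |z0 - a|^2 = (-0.3)^2 + 0.1^2 = 0.1; |1 - conj(a)*z0|^2 = 0.9^2 + (-0.02)^2 = 0.8104
Step 4: |B_a(0.2)| = sqrt(0.1 / 0.8104) = sqrt(0.123396)
Step 5: = 0.3513

0.3513


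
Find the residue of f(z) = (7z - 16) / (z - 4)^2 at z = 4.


Step 1: Pole of order 2 at z = 4
Step 2: Res = lim d/dz [(z - 4)^2 * f(z)] as z -> 4
Step 3: (z - 4)^2 * f(z) = 7z - 16
Step 4: d/dz[7z - 16] = 7

7


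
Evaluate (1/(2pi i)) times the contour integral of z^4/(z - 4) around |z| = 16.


Step 1: f(z) = z^4, a = 4 is inside |z| = 16
Step 2: By Cauchy integral formula: (1/(2pi*i)) * integral = f(a)
Step 3: f(4) = 4^4 = 256

256


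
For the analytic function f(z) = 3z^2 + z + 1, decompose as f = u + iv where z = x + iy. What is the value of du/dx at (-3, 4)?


Step 1: f(z) = 3(x+iy)^2 + (x+iy) + 1
Step 2: u = 3(x^2 - y^2) + x + 1
Step 3: u_x = 6x + 1
Step 4: At (-3, 4): u_x = -18 + 1 = -17

-17


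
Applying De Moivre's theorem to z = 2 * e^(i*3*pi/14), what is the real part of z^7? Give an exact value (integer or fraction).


Step 1: By De Moivre's theorem, z^7 = 2^7 * e^(i*7*3*pi/14) = 128 * (cos(3*pi/2) + i*sin(3*pi/2))
Step 2: |z|^7 = 2^7 = 128
Step 3: The angle 3*pi/2 already lies in [0, 2*pi)
Step 4: cos(3*pi/2) = 0
Step 5: Re(z^7) = 128 * 0 = 0

0


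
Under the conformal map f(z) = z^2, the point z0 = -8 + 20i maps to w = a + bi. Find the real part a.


Step 1: z0 = -8 + 20i
Step 2: z0^2 = (-8)^2 - 20^2 - 320i
Step 3: real part = 64 - 400 = -336

-336


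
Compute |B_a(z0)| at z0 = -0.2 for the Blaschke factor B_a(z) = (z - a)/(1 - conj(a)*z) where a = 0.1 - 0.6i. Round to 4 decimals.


Step 1: Numerator z0 - a = -0.2 - (0.1 - 0.6i) = -0.3 + 0.6i
Step 2: Denominator 1 - conj(a)*z0 = 1 - (0.1 + 0.6i)*(-0.2) = 1.02 + 0.12i
Step 3: |z0 - a|^2 = (-0.3)^2 + 0.6^2 = 0.45; |1 - conj(a)*z0|^2 = 1.02^2 + 0.12^2 = 1.0548
Step 4: |B_a(-0.2)| = sqrt(0.45 / 1.0548) = sqrt(0.426621)
Step 5: = 0.6532

0.6532


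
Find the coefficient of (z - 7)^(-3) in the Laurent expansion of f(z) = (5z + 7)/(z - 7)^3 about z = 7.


Step 1: Write the numerator in powers of (z - 7): 5z + 7 = 5(z - 7) + (5*7 + 7) = 5(z - 7) + 42
Step 2: Divide by (z - 7)^3: f(z) = 42(z - 7)^(-3) + 5(z - 7)^(-2)
Step 3: This finite sum is the Laurent series of f about z = 7.
Step 4: Coefficient of (z - 7)^(-3) = 5*7 + 7 = 42

42


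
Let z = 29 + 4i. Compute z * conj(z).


Step 1: conj(z) = 29 - 4i
Step 2: z * conj(z) = 29^2 + 4^2
Step 3: = 841 + 16 = 857

857


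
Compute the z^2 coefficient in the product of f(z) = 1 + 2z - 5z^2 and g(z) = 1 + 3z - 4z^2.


Step 1: z^2 term in f*g comes from: (1)*(-4z^2) + (2z)*(3z) + (-5z^2)*(1)
Step 2: = -4 + 6 - 5
Step 3: = -3

-3


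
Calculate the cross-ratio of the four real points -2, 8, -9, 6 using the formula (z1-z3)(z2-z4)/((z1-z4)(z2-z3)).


Step 1: (z1-z3)(z2-z4) = 7 * 2 = 14
Step 2: (z1-z4)(z2-z3) = (-8) * 17 = -136
Step 3: Cross-ratio = -14/136 = -7/68

-7/68


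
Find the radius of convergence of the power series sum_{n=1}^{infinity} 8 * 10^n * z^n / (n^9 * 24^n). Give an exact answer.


Step 1: General term a_n = 8 * 10^n / (n^9 * 24^n)
Step 2: By the root test, |a_n|^(1/n) = 8^(1/n) * 10 / (n^(9/n) * 24) -> 10/24 as n -> infinity (since 8^(1/n) -> 1 and n^(9/n) -> 1)
Step 3: R = 1/lim|a_n|^(1/n) = 24/10 = 12/5

12/5


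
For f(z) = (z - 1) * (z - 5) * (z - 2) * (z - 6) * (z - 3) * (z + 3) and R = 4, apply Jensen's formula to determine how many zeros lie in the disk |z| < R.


Jensen's formula: (1/2pi)*integral log|f(Re^it)|dt = log|f(0)| + sum_{|a_k|<R} log(R/|a_k|)
Step 1: f(0) = (-1) * (-5) * (-2) * (-6) * (-3) * 3 = -540
Step 2: log|f(0)| = log|1| + log|5| + log|2| + log|6| + log|3| + log|-3| = 6.2916
Step 3: Zeros inside |z| < 4: 1, 2, 3, -3
Step 4: Jensen sum = log(4/1) + log(4/2) + log(4/3) + log(4/3) = 2.6548
Step 5: n(R) = number of terms in the Jensen sum = count of zeros inside |z| < 4 = 4

4


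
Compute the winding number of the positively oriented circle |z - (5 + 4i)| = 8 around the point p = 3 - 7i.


Step 1: Center c = (5, 4), radius = 8
Step 2: |p - c|^2 = (-2)^2 + (-11)^2 = 125
Step 3: r^2 = 64
Step 4: |p-c| > r so winding number = 0

0


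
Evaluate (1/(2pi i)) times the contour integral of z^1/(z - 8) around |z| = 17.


Step 1: f(z) = z^1, a = 8 is inside |z| = 17
Step 2: By Cauchy integral formula: (1/(2pi*i)) * integral = f(a)
Step 3: f(8) = 8^1 = 8

8


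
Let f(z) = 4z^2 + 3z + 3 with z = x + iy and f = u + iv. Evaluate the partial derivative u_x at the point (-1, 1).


Step 1: f(z) = 4(x+iy)^2 + 3(x+iy) + 3
Step 2: u = 4(x^2 - y^2) + 3x + 3
Step 3: u_x = 8x + 3
Step 4: At (-1, 1): u_x = -8 + 3 = -5

-5


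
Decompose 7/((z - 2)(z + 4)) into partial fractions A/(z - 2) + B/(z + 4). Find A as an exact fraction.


Step 1: Multiply both sides by (z - 2) and set z = 2
Step 2: A = 7 / (2 + 4)
Step 3: A = 7 / 6
Step 4: A = 7/6

7/6


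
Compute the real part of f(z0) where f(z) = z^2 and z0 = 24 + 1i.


Step 1: z0 = 24 + 1i
Step 2: z0^2 = 24^2 - 1^2 + 48i
Step 3: real part = 576 - 1 = 575

575


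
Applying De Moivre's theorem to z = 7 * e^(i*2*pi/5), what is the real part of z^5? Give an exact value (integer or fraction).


Step 1: By De Moivre's theorem, z^5 = 7^5 * e^(i*5*2*pi/5) = 16807 * (cos(2*pi) + i*sin(2*pi))
Step 2: |z|^5 = 7^5 = 16807
Step 3: Reduce the angle mod 2*pi: 2*pi - 2*pi = 0
Step 4: cos(0) = 1
Step 5: Re(z^5) = 16807 * 1 = 16807

16807


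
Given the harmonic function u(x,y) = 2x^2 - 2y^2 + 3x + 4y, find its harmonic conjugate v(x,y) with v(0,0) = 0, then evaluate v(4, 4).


Step 1: v_x = -u_y = 4y - 4
Step 2: v_y = u_x = 4x + 3
Step 3: v = 4xy - 4x + 3y + C
Step 4: v(0,0) = 0 => C = 0
Step 5: v(4, 4) = 60

60


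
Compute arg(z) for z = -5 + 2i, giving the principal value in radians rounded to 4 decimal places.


Step 1: z = -5 + 2i
Step 2: arg(z) = atan2(2, -5)
Step 3: arg(z) = 2.7611

2.7611


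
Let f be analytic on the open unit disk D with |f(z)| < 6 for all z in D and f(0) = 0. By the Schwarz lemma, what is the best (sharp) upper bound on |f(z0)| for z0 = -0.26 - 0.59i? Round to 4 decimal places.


Step 1: g = f/6 maps D -> D with g(0) = 0, so by the Schwarz lemma |g(z)| <= |z|, i.e. |f(z)| <= 6|z|; this is sharp (f(z) = 6z).
Step 2: |z0|^2 = (-0.26)^2 + (-0.59)^2 = 0.4157
Step 3: |z0| = sqrt(0.4157) = 0.644748
Step 4: Best bound = 6 * |z0| = 6 * 0.644748 = 3.8685

3.8685


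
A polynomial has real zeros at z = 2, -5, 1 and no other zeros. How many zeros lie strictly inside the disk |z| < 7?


Step 1: Check each root:
  z = 2: |2| = 2 < 7
  z = -5: |-5| = 5 < 7
  z = 1: |1| = 1 < 7
Step 2: Count = 3

3


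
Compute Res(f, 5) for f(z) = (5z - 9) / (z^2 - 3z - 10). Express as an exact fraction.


Step 1: Q(z) = z^2 - 3z - 10 = (z - 5)(z + 2)
Step 2: Q'(z) = 2z - 3
Step 3: Q'(5) = 7, P(5) = 16
Step 4: Res = P(5)/Q'(5) = 16/7 = 16/7

16/7


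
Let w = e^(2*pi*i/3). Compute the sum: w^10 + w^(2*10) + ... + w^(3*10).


Step 1: The sum sum_{j=1}^{n} w^(k*j) equals n if n | k, else 0.
Step 2: Here n = 3, k = 10
Step 3: Does n divide k? 3 | 10 -> False
Step 4: Sum = 0

0


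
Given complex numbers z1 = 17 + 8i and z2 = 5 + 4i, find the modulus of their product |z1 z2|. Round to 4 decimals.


Step 1: |z1| = sqrt(17^2 + 8^2) = sqrt(353)
Step 2: |z2| = sqrt(5^2 + 4^2) = sqrt(41)
Step 3: |z1*z2| = |z1|*|z2| = sqrt(353) * sqrt(41) = sqrt(353 * 41) = sqrt(14473)
Step 4: = 120.3038

120.3038


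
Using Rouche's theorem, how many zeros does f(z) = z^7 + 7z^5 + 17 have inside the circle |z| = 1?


Step 1: On |z| = 1 the three terms have sizes |z^7| = 1^7 = 1, |7z^5| = 7*1^5 = 7, |17| = 17
Step 2: The dominant term is g(z) = 17; let h(z) = z^7 + 7z^5 so f = g + h
Step 3: On |z| = 1: |g| = 17 and |h| <= 1 + 7 = 8
Step 4: Since 17 > 8, |h| < |g| on |z| = 1, so by Rouche f has the same number of zeros as g inside |z| < 1
Step 5: g(z) = 17 is a nonzero constant with no zeros inside |z| < 1. Answer = 0

0


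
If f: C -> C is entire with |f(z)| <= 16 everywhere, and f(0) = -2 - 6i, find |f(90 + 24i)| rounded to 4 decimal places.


Step 1: By Liouville's theorem, a bounded entire function is constant.
Step 2: f(z) = f(0) = -2 - 6i for all z.
Step 3: |f(w)| = |-2 - 6i| = sqrt(4 + 36)
Step 4: = 6.3246

6.3246


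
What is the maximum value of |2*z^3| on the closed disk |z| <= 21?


Step 1: On |z| = 21, |f(z)| = 2 * |z|^3 = 2 * 21^3
Step 2: By maximum modulus principle, maximum is on boundary.
Step 3: Maximum = 2 * 9261 = 18522

18522


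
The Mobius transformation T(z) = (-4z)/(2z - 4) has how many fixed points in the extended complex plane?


Step 1: Fixed points satisfy T(z) = z
Step 2: 2z^2 = 0
Step 3: Discriminant = 0^2 - 4*2*0 = 0
Step 4: Number of fixed points = 1

1


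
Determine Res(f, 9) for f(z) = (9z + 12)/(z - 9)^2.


Step 1: Pole of order 2 at z = 9
Step 2: Res = lim d/dz [(z - 9)^2 * f(z)] as z -> 9
Step 3: (z - 9)^2 * f(z) = 9z + 12
Step 4: d/dz[9z + 12] = 9

9


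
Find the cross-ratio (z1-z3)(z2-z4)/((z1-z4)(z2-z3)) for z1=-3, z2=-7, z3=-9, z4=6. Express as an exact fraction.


Step 1: (z1-z3)(z2-z4) = 6 * (-13) = -78
Step 2: (z1-z4)(z2-z3) = (-9) * 2 = -18
Step 3: Cross-ratio = 78/18 = 13/3

13/3


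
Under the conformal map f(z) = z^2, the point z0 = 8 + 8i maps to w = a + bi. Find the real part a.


Step 1: z0 = 8 + 8i
Step 2: z0^2 = 8^2 - 8^2 + 128i
Step 3: real part = 64 - 64 = 0

0


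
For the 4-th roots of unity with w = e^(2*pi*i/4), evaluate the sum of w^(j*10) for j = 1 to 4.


Step 1: The sum sum_{j=1}^{n} w^(k*j) equals n if n | k, else 0.
Step 2: Here n = 4, k = 10
Step 3: Does n divide k? 4 | 10 -> False
Step 4: Sum = 0

0


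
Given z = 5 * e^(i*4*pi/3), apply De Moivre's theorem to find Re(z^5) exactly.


Step 1: By De Moivre's theorem, z^5 = 5^5 * e^(i*5*4*pi/3) = 3125 * (cos(20*pi/3) + i*sin(20*pi/3))
Step 2: |z|^5 = 5^5 = 3125
Step 3: Reduce the angle mod 2*pi: 20*pi/3 - 6*pi = 2*pi/3
Step 4: cos(2*pi/3) = -1/2
Step 5: Re(z^5) = 3125 * (-1/2) = -3125/2

-3125/2


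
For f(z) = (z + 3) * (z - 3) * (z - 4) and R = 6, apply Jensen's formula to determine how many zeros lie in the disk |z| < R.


Jensen's formula: (1/2pi)*integral log|f(Re^it)|dt = log|f(0)| + sum_{|a_k|<R} log(R/|a_k|)
Step 1: f(0) = 3 * (-3) * (-4) = 36
Step 2: log|f(0)| = log|-3| + log|3| + log|4| = 3.5835
Step 3: Zeros inside |z| < 6: -3, 3, 4
Step 4: Jensen sum = log(6/3) + log(6/3) + log(6/4) = 1.7918
Step 5: n(R) = number of terms in the Jensen sum = count of zeros inside |z| < 6 = 3

3


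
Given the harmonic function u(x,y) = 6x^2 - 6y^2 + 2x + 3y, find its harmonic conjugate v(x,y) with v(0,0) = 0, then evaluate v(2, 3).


Step 1: v_x = -u_y = 12y - 3
Step 2: v_y = u_x = 12x + 2
Step 3: v = 12xy - 3x + 2y + C
Step 4: v(0,0) = 0 => C = 0
Step 5: v(2, 3) = 72

72


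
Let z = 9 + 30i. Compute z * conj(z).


Step 1: conj(z) = 9 - 30i
Step 2: z * conj(z) = 9^2 + 30^2
Step 3: = 81 + 900 = 981

981


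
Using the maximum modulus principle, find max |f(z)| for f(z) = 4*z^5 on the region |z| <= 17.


Step 1: On |z| = 17, |f(z)| = 4 * |z|^5 = 4 * 17^5
Step 2: By maximum modulus principle, maximum is on boundary.
Step 3: Maximum = 4 * 1419857 = 5679428

5679428


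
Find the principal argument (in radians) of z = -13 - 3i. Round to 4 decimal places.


Step 1: z = -13 - 3i
Step 2: arg(z) = atan2(-3, -13)
Step 3: arg(z) = -2.9148

-2.9148


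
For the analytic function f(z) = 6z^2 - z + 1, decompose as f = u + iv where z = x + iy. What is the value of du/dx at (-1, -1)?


Step 1: f(z) = 6(x+iy)^2 - (x+iy) + 1
Step 2: u = 6(x^2 - y^2) - x + 1
Step 3: u_x = 12x - 1
Step 4: At (-1, -1): u_x = -12 - 1 = -13

-13


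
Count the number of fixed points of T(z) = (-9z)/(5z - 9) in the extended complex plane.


Step 1: Fixed points satisfy T(z) = z
Step 2: 5z^2 = 0
Step 3: Discriminant = 0^2 - 4*5*0 = 0
Step 4: Number of fixed points = 1

1


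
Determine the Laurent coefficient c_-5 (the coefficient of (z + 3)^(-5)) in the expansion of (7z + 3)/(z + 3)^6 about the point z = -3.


Step 1: Write the numerator in powers of (z + 3): 7z + 3 = 7(z + 3) + (7*(-3) + 3) = 7(z + 3) - 18
Step 2: Divide by (z + 3)^6: f(z) = -18(z + 3)^(-6) + 7(z + 3)^(-5)
Step 3: This finite sum is the Laurent series of f about z = -3.
Step 4: Coefficient of (z + 3)^(-5) = coefficient of (z + 3) in the re-centred numerator = 7

7


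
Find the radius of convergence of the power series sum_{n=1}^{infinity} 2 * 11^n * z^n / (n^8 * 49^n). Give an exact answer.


Step 1: General term a_n = 2 * 11^n / (n^8 * 49^n)
Step 2: By the root test, |a_n|^(1/n) = 2^(1/n) * 11 / (n^(8/n) * 49) -> 11/49 as n -> infinity (since 2^(1/n) -> 1 and n^(8/n) -> 1)
Step 3: R = 1/lim|a_n|^(1/n) = 49/11

49/11


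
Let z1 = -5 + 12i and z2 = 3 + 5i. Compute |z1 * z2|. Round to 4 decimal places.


Step 1: |z1| = sqrt((-5)^2 + 12^2) = sqrt(169)
Step 2: |z2| = sqrt(3^2 + 5^2) = sqrt(34)
Step 3: |z1*z2| = |z1|*|z2| = sqrt(169) * sqrt(34) = sqrt(169 * 34) = sqrt(5746)
Step 4: = 75.8024

75.8024
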